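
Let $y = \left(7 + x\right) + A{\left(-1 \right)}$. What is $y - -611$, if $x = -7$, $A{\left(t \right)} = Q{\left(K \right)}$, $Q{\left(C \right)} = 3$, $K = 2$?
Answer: $614$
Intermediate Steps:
$A{\left(t \right)} = 3$
$y = 3$ ($y = \left(7 - 7\right) + 3 = 0 + 3 = 3$)
$y - -611 = 3 - -611 = 3 + 611 = 614$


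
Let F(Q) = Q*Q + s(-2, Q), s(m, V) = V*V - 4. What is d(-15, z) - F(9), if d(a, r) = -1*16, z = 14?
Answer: -174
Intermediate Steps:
s(m, V) = -4 + V² (s(m, V) = V² - 4 = -4 + V²)
d(a, r) = -16
F(Q) = -4 + 2*Q² (F(Q) = Q*Q + (-4 + Q²) = Q² + (-4 + Q²) = -4 + 2*Q²)
d(-15, z) - F(9) = -16 - (-4 + 2*9²) = -16 - (-4 + 2*81) = -16 - (-4 + 162) = -16 - 1*158 = -16 - 158 = -174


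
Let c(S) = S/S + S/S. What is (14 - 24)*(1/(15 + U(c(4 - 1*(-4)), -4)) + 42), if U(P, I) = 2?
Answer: -7150/17 ≈ -420.59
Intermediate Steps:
c(S) = 2 (c(S) = 1 + 1 = 2)
(14 - 24)*(1/(15 + U(c(4 - 1*(-4)), -4)) + 42) = (14 - 24)*(1/(15 + 2) + 42) = -10*(1/17 + 42) = -10*715/17 = -7150/17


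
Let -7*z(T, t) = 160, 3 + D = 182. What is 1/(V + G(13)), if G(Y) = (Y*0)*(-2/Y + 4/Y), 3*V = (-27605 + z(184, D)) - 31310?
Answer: -21/412565 ≈ -5.0901e-5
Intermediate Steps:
D = 179 (D = -3 + 182 = 179)
z(T, t) = -160/7 (z(T, t) = -⅐*160 = -160/7)
V = -412565/21 (V = ((-27605 - 160/7) - 31310)/3 = (-193395/7 - 31310)/3 = (⅓)*(-412565/7) = -412565/21 ≈ -19646.)
G(Y) = 0 (G(Y) = 0*(2/Y) = 0)
1/(V + G(13)) = 1/(-412565/21 + 0) = 1/(-412565/21) = -21/412565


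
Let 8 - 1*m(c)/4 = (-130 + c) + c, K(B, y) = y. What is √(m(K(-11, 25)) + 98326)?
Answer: √98678 ≈ 314.13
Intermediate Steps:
m(c) = 552 - 8*c (m(c) = 32 - 4*((-130 + c) + c) = 32 - 4*(-130 + 2*c) = 32 + (520 - 8*c) = 552 - 8*c)
√(m(K(-11, 25)) + 98326) = √((552 - 8*25) + 98326) = √((552 - 200) + 98326) = √(352 + 98326) = √98678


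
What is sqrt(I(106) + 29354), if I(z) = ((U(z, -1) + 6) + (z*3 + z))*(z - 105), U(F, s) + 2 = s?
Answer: 3*sqrt(3309) ≈ 172.57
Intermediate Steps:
U(F, s) = -2 + s
I(z) = (-105 + z)*(3 + 4*z) (I(z) = (((-2 - 1) + 6) + (z*3 + z))*(z - 105) = ((-3 + 6) + (3*z + z))*(-105 + z) = (3 + 4*z)*(-105 + z) = (-105 + z)*(3 + 4*z))
sqrt(I(106) + 29354) = sqrt((-315 - 417*106 + 4*106**2) + 29354) = sqrt((-315 - 44202 + 4*11236) + 29354) = sqrt((-315 - 44202 + 44944) + 29354) = sqrt(427 + 29354) = sqrt(29781) = 3*sqrt(3309)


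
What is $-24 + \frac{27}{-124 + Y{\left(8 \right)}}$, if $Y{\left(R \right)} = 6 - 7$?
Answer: $- \frac{3027}{125} \approx -24.216$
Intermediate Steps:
$Y{\left(R \right)} = -1$ ($Y{\left(R \right)} = 6 - 7 = -1$)
$-24 + \frac{27}{-124 + Y{\left(8 \right)}} = -24 + \frac{27}{-124 - 1} = -24 + \frac{27}{-125} = -24 + 27 \left(- \frac{1}{125}\right) = -24 - \frac{27}{125} = - \frac{3027}{125}$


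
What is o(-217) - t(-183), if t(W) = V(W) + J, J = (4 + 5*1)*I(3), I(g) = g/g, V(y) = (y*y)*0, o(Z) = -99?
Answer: -108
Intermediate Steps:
V(y) = 0 (V(y) = y²*0 = 0)
I(g) = 1
J = 9 (J = (4 + 5*1)*1 = (4 + 5)*1 = 9*1 = 9)
t(W) = 9 (t(W) = 0 + 9 = 9)
o(-217) - t(-183) = -99 - 1*9 = -99 - 9 = -108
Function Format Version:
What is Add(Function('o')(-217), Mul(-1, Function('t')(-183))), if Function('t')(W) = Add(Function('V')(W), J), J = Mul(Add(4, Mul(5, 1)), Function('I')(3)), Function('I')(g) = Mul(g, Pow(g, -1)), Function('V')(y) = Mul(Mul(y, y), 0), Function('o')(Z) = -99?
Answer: -108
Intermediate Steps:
Function('V')(y) = 0 (Function('V')(y) = Mul(Pow(y, 2), 0) = 0)
Function('I')(g) = 1
J = 9 (J = Mul(Add(4, Mul(5, 1)), 1) = Mul(Add(4, 5), 1) = Mul(9, 1) = 9)
Function('t')(W) = 9 (Function('t')(W) = Add(0, 9) = 9)
Add(Function('o')(-217), Mul(-1, Function('t')(-183))) = Add(-99, Mul(-1, 9)) = Add(-99, -9) = -108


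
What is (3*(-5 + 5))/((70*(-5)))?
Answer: 0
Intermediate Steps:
(3*(-5 + 5))/((70*(-5))) = (3*0)/(-350) = 0*(-1/350) = 0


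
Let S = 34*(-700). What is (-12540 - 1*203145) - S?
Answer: -191885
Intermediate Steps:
S = -23800
(-12540 - 1*203145) - S = (-12540 - 1*203145) - 1*(-23800) = (-12540 - 203145) + 23800 = -215685 + 23800 = -191885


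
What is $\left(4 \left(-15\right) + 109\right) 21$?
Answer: $1029$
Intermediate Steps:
$\left(4 \left(-15\right) + 109\right) 21 = \left(-60 + 109\right) 21 = 49 \cdot 21 = 1029$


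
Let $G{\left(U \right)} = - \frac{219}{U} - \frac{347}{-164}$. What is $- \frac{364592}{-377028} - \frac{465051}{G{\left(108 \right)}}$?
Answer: $- \frac{32349716410346}{6126705} \approx -5.2801 \cdot 10^{6}$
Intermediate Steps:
$G{\left(U \right)} = \frac{347}{164} - \frac{219}{U}$ ($G{\left(U \right)} = - \frac{219}{U} - - \frac{347}{164} = - \frac{219}{U} + \frac{347}{164} = \frac{347}{164} - \frac{219}{U}$)
$- \frac{364592}{-377028} - \frac{465051}{G{\left(108 \right)}} = - \frac{364592}{-377028} - \frac{465051}{\frac{347}{164} - \frac{219}{108}} = \left(-364592\right) \left(- \frac{1}{377028}\right) - \frac{465051}{\frac{347}{164} - \frac{73}{36}} = \frac{91148}{94257} - \frac{465051}{\frac{347}{164} - \frac{73}{36}} = \frac{91148}{94257} - \frac{465051}{\frac{65}{738}} = \frac{91148}{94257} - \frac{343207638}{65} = - \frac{32349716410346}{6126705}$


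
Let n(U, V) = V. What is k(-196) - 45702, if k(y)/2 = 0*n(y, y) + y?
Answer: -46094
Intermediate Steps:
k(y) = 2*y (k(y) = 2*(0*y + y) = 2*(0 + y) = 2*y)
k(-196) - 45702 = 2*(-196) - 45702 = -392 - 45702 = -46094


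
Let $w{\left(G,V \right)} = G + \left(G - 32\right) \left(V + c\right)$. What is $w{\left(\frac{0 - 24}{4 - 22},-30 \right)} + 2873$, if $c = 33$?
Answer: $\frac{8347}{3} \approx 2782.3$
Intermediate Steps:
$w{\left(G,V \right)} = G + \left(-32 + G\right) \left(33 + V\right)$ ($w{\left(G,V \right)} = G + \left(G - 32\right) \left(V + 33\right) = G + \left(-32 + G\right) \left(33 + V\right)$)
$w{\left(\frac{0 - 24}{4 - 22},-30 \right)} + 2873 = \left(-1056 - -960 + 34 \frac{0 - 24}{4 - 22} + \frac{0 - 24}{4 - 22} \left(-30\right)\right) + 2873 = \left(-1056 + 960 + 34 \left(- \frac{24}{-18}\right) + - \frac{24}{-18} \left(-30\right)\right) + 2873 = \left(-1056 + 960 + 34 \left(\left(-24\right) \left(- \frac{1}{18}\right)\right) + \left(-24\right) \left(- \frac{1}{18}\right) \left(-30\right)\right) + 2873 = \left(-1056 + 960 + 34 \cdot \frac{4}{3} + \frac{4}{3} \left(-30\right)\right) + 2873 = \left(-1056 + 960 + \frac{136}{3} - 40\right) + 2873 = - \frac{272}{3} + 2873 = \frac{8347}{3}$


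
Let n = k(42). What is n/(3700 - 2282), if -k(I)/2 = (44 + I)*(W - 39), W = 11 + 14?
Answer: 1204/709 ≈ 1.6982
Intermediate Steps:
W = 25
k(I) = 1232 + 28*I (k(I) = -2*(44 + I)*(25 - 39) = -2*(44 + I)*(-14) = -2*(-616 - 14*I) = 1232 + 28*I)
n = 2408 (n = 1232 + 28*42 = 1232 + 1176 = 2408)
n/(3700 - 2282) = 2408/(3700 - 2282) = 2408/1418 = 2408*(1/1418) = 1204/709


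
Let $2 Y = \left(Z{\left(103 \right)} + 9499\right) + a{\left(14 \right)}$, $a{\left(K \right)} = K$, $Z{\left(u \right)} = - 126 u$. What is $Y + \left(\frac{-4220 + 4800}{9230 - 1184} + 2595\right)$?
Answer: $\frac{6940255}{8046} \approx 862.57$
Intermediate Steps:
$Y = - \frac{3465}{2}$ ($Y = \frac{\left(\left(-126\right) 103 + 9499\right) + 14}{2} = \frac{\left(-12978 + 9499\right) + 14}{2} = \frac{-3479 + 14}{2} = \frac{1}{2} \left(-3465\right) = - \frac{3465}{2} \approx -1732.5$)
$Y + \left(\frac{-4220 + 4800}{9230 - 1184} + 2595\right) = - \frac{3465}{2} + \left(\frac{-4220 + 4800}{9230 - 1184} + 2595\right) = - \frac{3465}{2} + \left(\frac{580}{8046} + 2595\right) = - \frac{3465}{2} + \left(580 \cdot \frac{1}{8046} + 2595\right) = - \frac{3465}{2} + \left(\frac{290}{4023} + 2595\right) = - \frac{3465}{2} + \frac{10439975}{4023} = \frac{6940255}{8046}$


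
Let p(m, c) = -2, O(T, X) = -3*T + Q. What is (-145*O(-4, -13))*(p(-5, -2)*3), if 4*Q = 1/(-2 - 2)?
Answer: 83085/8 ≈ 10386.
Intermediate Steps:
Q = -1/16 (Q = 1/(4*(-2 - 2)) = (¼)/(-4) = (¼)*(-¼) = -1/16 ≈ -0.062500)
O(T, X) = -1/16 - 3*T (O(T, X) = -3*T - 1/16 = -1/16 - 3*T)
(-145*O(-4, -13))*(p(-5, -2)*3) = (-145*(-1/16 - 3*(-4)))*(-2*3) = -145*(-1/16 + 12)*(-6) = -145*191/16*(-6) = -27695/16*(-6) = 83085/8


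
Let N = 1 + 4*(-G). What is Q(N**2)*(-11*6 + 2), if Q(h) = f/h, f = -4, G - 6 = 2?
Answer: 256/961 ≈ 0.26639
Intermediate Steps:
G = 8 (G = 6 + 2 = 8)
N = -31 (N = 1 + 4*(-1*8) = 1 + 4*(-8) = 1 - 32 = -31)
Q(h) = -4/h
Q(N**2)*(-11*6 + 2) = (-4/((-31)**2))*(-11*6 + 2) = (-4/961)*(-66 + 2) = -4*1/961*(-64) = -4/961*(-64) = 256/961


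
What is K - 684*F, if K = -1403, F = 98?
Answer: -68435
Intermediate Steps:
K - 684*F = -1403 - 684*98 = -1403 - 67032 = -68435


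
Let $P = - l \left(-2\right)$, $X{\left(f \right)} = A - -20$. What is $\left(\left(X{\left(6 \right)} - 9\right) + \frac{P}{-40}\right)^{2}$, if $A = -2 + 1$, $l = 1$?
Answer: $\frac{39601}{400} \approx 99.002$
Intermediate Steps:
$A = -1$
$X{\left(f \right)} = 19$ ($X{\left(f \right)} = -1 - -20 = -1 + 20 = 19$)
$P = 2$ ($P = \left(-1\right) 1 \left(-2\right) = \left(-1\right) \left(-2\right) = 2$)
$\left(\left(X{\left(6 \right)} - 9\right) + \frac{P}{-40}\right)^{2} = \left(\left(19 - 9\right) + \frac{2}{-40}\right)^{2} = \left(10 + 2 \left(- \frac{1}{40}\right)\right)^{2} = \left(10 - \frac{1}{20}\right)^{2} = \left(\frac{199}{20}\right)^{2} = \frac{39601}{400}$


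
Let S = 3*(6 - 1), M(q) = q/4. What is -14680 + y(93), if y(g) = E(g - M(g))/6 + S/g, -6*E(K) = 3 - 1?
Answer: -8191381/558 ≈ -14680.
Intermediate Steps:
M(q) = q/4 (M(q) = q*(¼) = q/4)
S = 15 (S = 3*5 = 15)
E(K) = -⅓ (E(K) = -(3 - 1)/6 = -⅙*2 = -⅓)
y(g) = -1/18 + 15/g (y(g) = -⅓/6 + 15/g = -⅓*⅙ + 15/g = -1/18 + 15/g)
-14680 + y(93) = -14680 + (1/18)*(270 - 1*93)/93 = -14680 + (1/18)*(1/93)*(270 - 93) = -14680 + (1/18)*(1/93)*177 = -14680 + 59/558 = -8191381/558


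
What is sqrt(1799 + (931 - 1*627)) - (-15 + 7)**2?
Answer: -64 + sqrt(2103) ≈ -18.142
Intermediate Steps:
sqrt(1799 + (931 - 1*627)) - (-15 + 7)**2 = sqrt(1799 + (931 - 627)) - 1*(-8)**2 = sqrt(1799 + 304) - 1*64 = sqrt(2103) - 64 = -64 + sqrt(2103)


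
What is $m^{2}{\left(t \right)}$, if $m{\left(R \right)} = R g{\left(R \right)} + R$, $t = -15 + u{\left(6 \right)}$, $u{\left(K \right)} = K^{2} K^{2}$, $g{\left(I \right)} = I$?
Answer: $2696958786564$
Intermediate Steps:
$u{\left(K \right)} = K^{4}$
$t = 1281$ ($t = -15 + 6^{4} = -15 + 1296 = 1281$)
$m{\left(R \right)} = R + R^{2}$ ($m{\left(R \right)} = R R + R = R^{2} + R = R + R^{2}$)
$m^{2}{\left(t \right)} = \left(1281 \left(1 + 1281\right)\right)^{2} = \left(1281 \cdot 1282\right)^{2} = 1642242^{2} = 2696958786564$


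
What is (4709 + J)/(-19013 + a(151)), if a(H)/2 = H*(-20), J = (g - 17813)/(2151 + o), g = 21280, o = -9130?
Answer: -10953548/58281629 ≈ -0.18794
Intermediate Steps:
J = -3467/6979 (J = (21280 - 17813)/(2151 - 9130) = 3467/(-6979) = 3467*(-1/6979) = -3467/6979 ≈ -0.49678)
a(H) = -40*H (a(H) = 2*(H*(-20)) = 2*(-20*H) = -40*H)
(4709 + J)/(-19013 + a(151)) = (4709 - 3467/6979)/(-19013 - 40*151) = 32860644/(6979*(-19013 - 6040)) = (32860644/6979)/(-25053) = (32860644/6979)*(-1/25053) = -10953548/58281629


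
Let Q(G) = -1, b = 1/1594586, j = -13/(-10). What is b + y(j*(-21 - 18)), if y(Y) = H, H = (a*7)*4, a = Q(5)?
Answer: -44648407/1594586 ≈ -28.000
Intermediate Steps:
j = 13/10 (j = -13*(-1/10) = 13/10 ≈ 1.3000)
b = 1/1594586 ≈ 6.2712e-7
a = -1
H = -28 (H = -1*7*4 = -7*4 = -28)
y(Y) = -28
b + y(j*(-21 - 18)) = 1/1594586 - 28 = -44648407/1594586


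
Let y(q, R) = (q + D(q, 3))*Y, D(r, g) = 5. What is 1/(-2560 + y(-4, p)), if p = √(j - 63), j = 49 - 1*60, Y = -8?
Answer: -1/2568 ≈ -0.00038941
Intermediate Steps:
j = -11 (j = 49 - 60 = -11)
p = I*√74 (p = √(-11 - 63) = √(-74) = I*√74 ≈ 8.6023*I)
y(q, R) = -40 - 8*q (y(q, R) = (q + 5)*(-8) = (5 + q)*(-8) = -40 - 8*q)
1/(-2560 + y(-4, p)) = 1/(-2560 + (-40 - 8*(-4))) = 1/(-2560 + (-40 + 32)) = 1/(-2560 - 8) = 1/(-2568) = -1/2568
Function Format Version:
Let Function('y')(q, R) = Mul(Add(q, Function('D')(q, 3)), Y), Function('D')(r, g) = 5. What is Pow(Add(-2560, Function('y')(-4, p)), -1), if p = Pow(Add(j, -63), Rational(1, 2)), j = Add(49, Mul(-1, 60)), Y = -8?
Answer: Rational(-1, 2568) ≈ -0.00038941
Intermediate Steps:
j = -11 (j = Add(49, -60) = -11)
p = Mul(I, Pow(74, Rational(1, 2))) (p = Pow(Add(-11, -63), Rational(1, 2)) = Pow(-74, Rational(1, 2)) = Mul(I, Pow(74, Rational(1, 2))) ≈ Mul(8.6023, I))
Function('y')(q, R) = Add(-40, Mul(-8, q)) (Function('y')(q, R) = Mul(Add(q, 5), -8) = Mul(Add(5, q), -8) = Add(-40, Mul(-8, q)))
Pow(Add(-2560, Function('y')(-4, p)), -1) = Pow(Add(-2560, Add(-40, Mul(-8, -4))), -1) = Pow(Add(-2560, Add(-40, 32)), -1) = Pow(Add(-2560, -8), -1) = Pow(-2568, -1) = Rational(-1, 2568)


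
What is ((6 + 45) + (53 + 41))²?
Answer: 21025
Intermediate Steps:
((6 + 45) + (53 + 41))² = (51 + 94)² = 145² = 21025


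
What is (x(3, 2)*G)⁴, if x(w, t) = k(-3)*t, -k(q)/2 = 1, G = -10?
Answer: 2560000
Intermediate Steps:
k(q) = -2 (k(q) = -2*1 = -2)
x(w, t) = -2*t
(x(3, 2)*G)⁴ = (-2*2*(-10))⁴ = (-4*(-10))⁴ = 40⁴ = 2560000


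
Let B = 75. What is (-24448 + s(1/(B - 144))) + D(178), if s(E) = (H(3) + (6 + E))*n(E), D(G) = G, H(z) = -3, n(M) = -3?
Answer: -558416/23 ≈ -24279.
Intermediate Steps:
s(E) = -9 - 3*E (s(E) = (-3 + (6 + E))*(-3) = (3 + E)*(-3) = -9 - 3*E)
(-24448 + s(1/(B - 144))) + D(178) = (-24448 + (-9 - 3/(75 - 144))) + 178 = (-24448 + (-9 - 3/(-69))) + 178 = (-24448 + (-9 - 3*(-1/69))) + 178 = (-24448 + (-9 + 1/23)) + 178 = (-24448 - 206/23) + 178 = -562510/23 + 178 = -558416/23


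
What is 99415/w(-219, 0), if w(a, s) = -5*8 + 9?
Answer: -99415/31 ≈ -3206.9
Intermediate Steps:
w(a, s) = -31 (w(a, s) = -40 + 9 = -31)
99415/w(-219, 0) = 99415/(-31) = 99415*(-1/31) = -99415/31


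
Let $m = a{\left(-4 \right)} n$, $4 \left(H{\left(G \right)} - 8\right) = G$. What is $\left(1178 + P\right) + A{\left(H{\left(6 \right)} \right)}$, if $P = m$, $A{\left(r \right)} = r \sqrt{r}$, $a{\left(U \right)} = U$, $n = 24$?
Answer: $1082 + \frac{19 \sqrt{38}}{4} \approx 1111.3$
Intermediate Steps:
$H{\left(G \right)} = 8 + \frac{G}{4}$
$A{\left(r \right)} = r^{\frac{3}{2}}$
$m = -96$ ($m = \left(-4\right) 24 = -96$)
$P = -96$
$\left(1178 + P\right) + A{\left(H{\left(6 \right)} \right)} = \left(1178 - 96\right) + \left(8 + \frac{1}{4} \cdot 6\right)^{\frac{3}{2}} = 1082 + \left(8 + \frac{3}{2}\right)^{\frac{3}{2}} = 1082 + \left(\frac{19}{2}\right)^{\frac{3}{2}} = 1082 + \frac{19 \sqrt{38}}{4}$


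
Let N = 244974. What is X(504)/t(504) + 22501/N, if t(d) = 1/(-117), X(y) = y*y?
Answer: -7280595900827/244974 ≈ -2.9720e+7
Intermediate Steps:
X(y) = y²
t(d) = -1/117
X(504)/t(504) + 22501/N = 504²/(-1/117) + 22501/244974 = 254016*(-117) + 22501*(1/244974) = -29719872 + 22501/244974 = -7280595900827/244974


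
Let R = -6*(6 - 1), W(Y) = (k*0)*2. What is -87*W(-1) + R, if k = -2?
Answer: -30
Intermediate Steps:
W(Y) = 0 (W(Y) = -2*0*2 = 0*2 = 0)
R = -30 (R = -6*5 = -30)
-87*W(-1) + R = -87*0 - 30 = 0 - 30 = -30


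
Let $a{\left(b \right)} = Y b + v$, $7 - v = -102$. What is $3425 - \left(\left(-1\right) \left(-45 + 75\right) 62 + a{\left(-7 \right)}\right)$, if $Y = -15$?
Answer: $5071$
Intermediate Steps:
$v = 109$ ($v = 7 - -102 = 7 + 102 = 109$)
$a{\left(b \right)} = 109 - 15 b$ ($a{\left(b \right)} = - 15 b + 109 = 109 - 15 b$)
$3425 - \left(\left(-1\right) \left(-45 + 75\right) 62 + a{\left(-7 \right)}\right) = 3425 - \left(109 + 105 - \left(-45 + 75\right) 62\right) = 3425 + \left(30 \cdot 62 - \left(109 + 105\right)\right) = 3425 + \left(1860 - 214\right) = 3425 + 1646 = 5071$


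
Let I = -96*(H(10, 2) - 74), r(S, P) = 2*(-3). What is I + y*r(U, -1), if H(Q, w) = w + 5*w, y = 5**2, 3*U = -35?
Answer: 5802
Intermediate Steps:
U = -35/3 (U = (1/3)*(-35) = -35/3 ≈ -11.667)
r(S, P) = -6
y = 25
H(Q, w) = 6*w
I = 5952 (I = -96*(6*2 - 74) = -96*(12 - 74) = -96*(-62) = 5952)
I + y*r(U, -1) = 5952 + 25*(-6) = 5952 - 150 = 5802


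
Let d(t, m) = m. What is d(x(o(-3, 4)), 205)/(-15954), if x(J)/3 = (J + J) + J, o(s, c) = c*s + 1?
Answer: -205/15954 ≈ -0.012849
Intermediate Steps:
o(s, c) = 1 + c*s
x(J) = 9*J (x(J) = 3*((J + J) + J) = 3*(2*J + J) = 3*(3*J) = 9*J)
d(x(o(-3, 4)), 205)/(-15954) = 205/(-15954) = 205*(-1/15954) = -205/15954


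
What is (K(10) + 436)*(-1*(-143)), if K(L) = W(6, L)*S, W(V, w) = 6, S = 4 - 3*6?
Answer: 50336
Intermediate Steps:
S = -14 (S = 4 - 18 = -14)
K(L) = -84 (K(L) = 6*(-14) = -84)
(K(10) + 436)*(-1*(-143)) = (-84 + 436)*(-1*(-143)) = 352*143 = 50336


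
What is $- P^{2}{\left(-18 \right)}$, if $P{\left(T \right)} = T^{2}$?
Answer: $-104976$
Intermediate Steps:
$- P^{2}{\left(-18 \right)} = - \left(\left(-18\right)^{2}\right)^{2} = - 324^{2} = \left(-1\right) 104976 = -104976$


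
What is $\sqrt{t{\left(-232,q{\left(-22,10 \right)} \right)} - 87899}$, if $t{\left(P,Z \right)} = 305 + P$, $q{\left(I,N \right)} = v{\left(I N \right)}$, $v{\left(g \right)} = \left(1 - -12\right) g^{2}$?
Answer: $i \sqrt{87826} \approx 296.35 i$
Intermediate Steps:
$v{\left(g \right)} = 13 g^{2}$ ($v{\left(g \right)} = \left(1 + 12\right) g^{2} = 13 g^{2}$)
$q{\left(I,N \right)} = 13 I^{2} N^{2}$ ($q{\left(I,N \right)} = 13 \left(I N\right)^{2} = 13 I^{2} N^{2}$)
$\sqrt{t{\left(-232,q{\left(-22,10 \right)} \right)} - 87899} = \sqrt{\left(305 - 232\right) - 87899} = \sqrt{73 - 87899} = \sqrt{-87826} = i \sqrt{87826}$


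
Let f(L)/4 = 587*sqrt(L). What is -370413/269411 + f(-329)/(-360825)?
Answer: -370413/269411 - 2348*I*sqrt(329)/360825 ≈ -1.3749 - 0.11803*I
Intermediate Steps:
f(L) = 2348*sqrt(L) (f(L) = 4*(587*sqrt(L)) = 2348*sqrt(L))
-370413/269411 + f(-329)/(-360825) = -370413/269411 + (2348*sqrt(-329))/(-360825) = -370413*1/269411 + (2348*(I*sqrt(329)))*(-1/360825) = -370413/269411 + (2348*I*sqrt(329))*(-1/360825) = -370413/269411 - 2348*I*sqrt(329)/360825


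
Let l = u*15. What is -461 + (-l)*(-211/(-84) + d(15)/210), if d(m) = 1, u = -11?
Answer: -183/4 ≈ -45.750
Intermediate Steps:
l = -165 (l = -11*15 = -165)
-461 + (-l)*(-211/(-84) + d(15)/210) = -461 + (-1*(-165))*(-211/(-84) + 1/210) = -461 + 165*(-211*(-1/84) + 1*(1/210)) = -461 + 165*(211/84 + 1/210) = -461 + 165*(151/60) = -461 + 1661/4 = -183/4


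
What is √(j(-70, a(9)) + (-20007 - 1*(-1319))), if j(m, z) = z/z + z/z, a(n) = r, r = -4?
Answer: I*√18686 ≈ 136.7*I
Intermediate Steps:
a(n) = -4
j(m, z) = 2 (j(m, z) = 1 + 1 = 2)
√(j(-70, a(9)) + (-20007 - 1*(-1319))) = √(2 + (-20007 - 1*(-1319))) = √(2 + (-20007 + 1319)) = √(2 - 18688) = √(-18686) = I*√18686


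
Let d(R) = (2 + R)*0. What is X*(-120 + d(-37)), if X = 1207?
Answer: -144840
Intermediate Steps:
d(R) = 0
X*(-120 + d(-37)) = 1207*(-120 + 0) = 1207*(-120) = -144840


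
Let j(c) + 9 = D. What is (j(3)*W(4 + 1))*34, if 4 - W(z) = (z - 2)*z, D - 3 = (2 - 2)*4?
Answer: 2244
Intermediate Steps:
D = 3 (D = 3 + (2 - 2)*4 = 3 + 0*4 = 3 + 0 = 3)
j(c) = -6 (j(c) = -9 + 3 = -6)
W(z) = 4 - z*(-2 + z) (W(z) = 4 - (z - 2)*z = 4 - (-2 + z)*z = 4 - z*(-2 + z))
(j(3)*W(4 + 1))*34 = -6*(4 - (4 + 1)² + 2*(4 + 1))*34 = -6*(4 - 1*5² + 2*5)*34 = -6*(4 - 1*25 + 10)*34 = -6*(4 - 25 + 10)*34 = -6*(-11)*34 = 66*34 = 2244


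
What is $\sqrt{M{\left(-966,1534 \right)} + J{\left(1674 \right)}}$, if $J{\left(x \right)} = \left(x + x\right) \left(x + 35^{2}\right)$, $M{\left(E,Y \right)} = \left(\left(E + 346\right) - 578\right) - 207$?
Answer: $\sqrt{9704447} \approx 3115.2$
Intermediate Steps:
$M{\left(E,Y \right)} = -439 + E$ ($M{\left(E,Y \right)} = \left(\left(346 + E\right) - 578\right) - 207 = \left(-232 + E\right) - 207 = -439 + E$)
$J{\left(x \right)} = 2 x \left(1225 + x\right)$ ($J{\left(x \right)} = 2 x \left(x + 1225\right) = 2 x \left(1225 + x\right)$)
$\sqrt{M{\left(-966,1534 \right)} + J{\left(1674 \right)}} = \sqrt{\left(-439 - 966\right) + 2 \cdot 1674 \left(1225 + 1674\right)} = \sqrt{-1405 + 2 \cdot 1674 \cdot 2899} = \sqrt{-1405 + 9705852} = \sqrt{9704447}$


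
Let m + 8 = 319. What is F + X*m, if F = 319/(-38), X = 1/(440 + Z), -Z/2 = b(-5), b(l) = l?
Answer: -32933/4275 ≈ -7.7036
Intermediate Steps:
m = 311 (m = -8 + 319 = 311)
Z = 10 (Z = -2*(-5) = 10)
X = 1/450 (X = 1/(440 + 10) = 1/450 ≈ 0.0022222)
F = -319/38 (F = 319*(-1/38) = -319/38 ≈ -8.3947)
F + X*m = -319/38 + (1/450)*311 = -319/38 + 311/450 = -32933/4275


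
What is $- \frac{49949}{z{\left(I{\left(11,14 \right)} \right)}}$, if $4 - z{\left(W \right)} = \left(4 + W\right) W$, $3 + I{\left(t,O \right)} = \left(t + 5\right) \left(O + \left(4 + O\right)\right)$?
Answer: $\frac{49949}{261113} \approx 0.19129$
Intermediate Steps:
$I{\left(t,O \right)} = -3 + \left(4 + 2 O\right) \left(5 + t\right)$ ($I{\left(t,O \right)} = -3 + \left(t + 5\right) \left(O + \left(4 + O\right)\right) = -3 + \left(5 + t\right) \left(4 + 2 O\right) = -3 + \left(4 + 2 O\right) \left(5 + t\right)$)
$z{\left(W \right)} = 4 - W \left(4 + W\right)$ ($z{\left(W \right)} = 4 - \left(4 + W\right) W = 4 - W \left(4 + W\right)$)
$- \frac{49949}{z{\left(I{\left(11,14 \right)} \right)}} = - \frac{49949}{4 - \left(17 + 4 \cdot 11 + 10 \cdot 14 + 2 \cdot 14 \cdot 11\right)^{2} - 4 \left(17 + 4 \cdot 11 + 10 \cdot 14 + 2 \cdot 14 \cdot 11\right)} = - \frac{49949}{4 - \left(17 + 44 + 140 + 308\right)^{2} - 4 \left(17 + 44 + 140 + 308\right)} = - \frac{49949}{4 - 509^{2} - 2036} = - \frac{49949}{4 - 259081 - 2036} = - \frac{49949}{-261113} = \left(-49949\right) \left(- \frac{1}{261113}\right) = \frac{49949}{261113}$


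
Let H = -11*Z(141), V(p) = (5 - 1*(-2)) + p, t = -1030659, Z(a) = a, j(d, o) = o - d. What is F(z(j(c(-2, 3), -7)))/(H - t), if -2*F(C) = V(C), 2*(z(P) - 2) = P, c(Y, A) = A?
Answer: -1/514554 ≈ -1.9434e-6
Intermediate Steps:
z(P) = 2 + P/2
V(p) = 7 + p (V(p) = (5 + 2) + p = 7 + p)
F(C) = -7/2 - C/2 (F(C) = -(7 + C)/2 = -7/2 - C/2)
H = -1551 (H = -11*141 = -1551)
F(z(j(c(-2, 3), -7)))/(H - t) = (-7/2 - (2 + (-7 - 1*3)/2)/2)/(-1551 - 1*(-1030659)) = (-7/2 - (2 + (-7 - 3)/2)/2)/(-1551 + 1030659) = (-7/2 - (2 + (½)*(-10))/2)/1029108 = (-7/2 - (2 - 5)/2)*(1/1029108) = (-7/2 - ½*(-3))*(1/1029108) = (-7/2 + 3/2)*(1/1029108) = -2*1/1029108 = -1/514554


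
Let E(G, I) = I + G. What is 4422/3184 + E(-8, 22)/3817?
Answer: 8461675/6076664 ≈ 1.3925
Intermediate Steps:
E(G, I) = G + I
4422/3184 + E(-8, 22)/3817 = 4422/3184 + (-8 + 22)/3817 = 4422*(1/3184) + 14*(1/3817) = 2211/1592 + 14/3817 = 8461675/6076664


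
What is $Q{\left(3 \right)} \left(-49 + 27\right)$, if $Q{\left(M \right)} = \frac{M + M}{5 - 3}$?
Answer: $-66$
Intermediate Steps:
$Q{\left(M \right)} = M$ ($Q{\left(M \right)} = \frac{2 M}{2} = 2 M \frac{1}{2} = M$)
$Q{\left(3 \right)} \left(-49 + 27\right) = 3 \left(-49 + 27\right) = 3 \left(-22\right) = -66$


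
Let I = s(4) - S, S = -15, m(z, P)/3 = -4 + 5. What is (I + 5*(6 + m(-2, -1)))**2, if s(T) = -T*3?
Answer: 2304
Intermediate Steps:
m(z, P) = 3 (m(z, P) = 3*(-4 + 5) = 3*1 = 3)
s(T) = -3*T
I = 3 (I = -3*4 - 1*(-15) = -12 + 15 = 3)
(I + 5*(6 + m(-2, -1)))**2 = (3 + 5*(6 + 3))**2 = (3 + 5*9)**2 = (3 + 45)**2 = 48**2 = 2304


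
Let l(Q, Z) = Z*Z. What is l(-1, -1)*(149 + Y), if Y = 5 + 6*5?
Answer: 184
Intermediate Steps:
l(Q, Z) = Z²
Y = 35 (Y = 5 + 30 = 35)
l(-1, -1)*(149 + Y) = (-1)²*(149 + 35) = 1*184 = 184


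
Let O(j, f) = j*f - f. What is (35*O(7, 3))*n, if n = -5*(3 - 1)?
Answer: -6300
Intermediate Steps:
O(j, f) = -f + f*j (O(j, f) = f*j - f = -f + f*j)
n = -10 (n = -5*2 = -10)
(35*O(7, 3))*n = (35*(3*(-1 + 7)))*(-10) = (35*(3*6))*(-10) = (35*18)*(-10) = 630*(-10) = -6300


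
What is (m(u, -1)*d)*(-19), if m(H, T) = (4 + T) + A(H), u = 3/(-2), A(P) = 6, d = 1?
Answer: -171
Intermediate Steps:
u = -3/2 (u = 3*(-½) = -3/2 ≈ -1.5000)
m(H, T) = 10 + T (m(H, T) = (4 + T) + 6 = 10 + T)
(m(u, -1)*d)*(-19) = ((10 - 1)*1)*(-19) = (9*1)*(-19) = 9*(-19) = -171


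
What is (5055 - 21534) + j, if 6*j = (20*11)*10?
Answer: -48337/3 ≈ -16112.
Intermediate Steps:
j = 1100/3 (j = ((20*11)*10)/6 = (220*10)/6 = (⅙)*2200 = 1100/3 ≈ 366.67)
(5055 - 21534) + j = (5055 - 21534) + 1100/3 = -16479 + 1100/3 = -48337/3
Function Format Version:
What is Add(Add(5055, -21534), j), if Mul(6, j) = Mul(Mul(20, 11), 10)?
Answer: Rational(-48337, 3) ≈ -16112.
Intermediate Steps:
j = Rational(1100, 3) (j = Mul(Rational(1, 6), Mul(Mul(20, 11), 10)) = Mul(Rational(1, 6), Mul(220, 10)) = Mul(Rational(1, 6), 2200) = Rational(1100, 3) ≈ 366.67)
Add(Add(5055, -21534), j) = Add(Add(5055, -21534), Rational(1100, 3)) = Add(-16479, Rational(1100, 3)) = Rational(-48337, 3)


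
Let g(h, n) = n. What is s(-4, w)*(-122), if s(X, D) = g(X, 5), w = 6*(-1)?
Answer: -610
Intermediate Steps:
w = -6
s(X, D) = 5
s(-4, w)*(-122) = 5*(-122) = -610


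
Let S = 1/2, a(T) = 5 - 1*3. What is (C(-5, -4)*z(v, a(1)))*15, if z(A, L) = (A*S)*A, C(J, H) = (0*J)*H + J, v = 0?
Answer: 0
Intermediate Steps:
a(T) = 2 (a(T) = 5 - 3 = 2)
S = ½ ≈ 0.50000
C(J, H) = J (C(J, H) = 0*H + J = 0 + J = J)
z(A, L) = A²/2 (z(A, L) = (A*(½))*A = (A/2)*A = A²/2)
(C(-5, -4)*z(v, a(1)))*15 = -5*0²/2*15 = -5*0/2*15 = -5*0*15 = 0*15 = 0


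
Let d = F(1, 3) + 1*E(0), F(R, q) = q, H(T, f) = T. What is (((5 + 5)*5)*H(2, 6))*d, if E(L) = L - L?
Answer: 300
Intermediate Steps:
E(L) = 0
d = 3 (d = 3 + 1*0 = 3 + 0 = 3)
(((5 + 5)*5)*H(2, 6))*d = (((5 + 5)*5)*2)*3 = ((10*5)*2)*3 = (50*2)*3 = 100*3 = 300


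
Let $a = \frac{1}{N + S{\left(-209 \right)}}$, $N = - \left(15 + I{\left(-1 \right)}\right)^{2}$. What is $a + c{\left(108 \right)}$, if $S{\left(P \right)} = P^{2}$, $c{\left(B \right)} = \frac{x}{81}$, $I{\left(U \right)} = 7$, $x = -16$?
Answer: $- \frac{230357}{1166319} \approx -0.19751$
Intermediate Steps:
$N = -484$ ($N = - \left(15 + 7\right)^{2} = - 22^{2} = \left(-1\right) 484 = -484$)
$c{\left(B \right)} = - \frac{16}{81}$
$a = \frac{1}{43197}$ ($a = \frac{1}{-484 + \left(-209\right)^{2}} = \frac{1}{-484 + 43681} = \frac{1}{43197} \approx 2.315 \cdot 10^{-5}$)
$a + c{\left(108 \right)} = \frac{1}{43197} - \frac{16}{81} = - \frac{230357}{1166319}$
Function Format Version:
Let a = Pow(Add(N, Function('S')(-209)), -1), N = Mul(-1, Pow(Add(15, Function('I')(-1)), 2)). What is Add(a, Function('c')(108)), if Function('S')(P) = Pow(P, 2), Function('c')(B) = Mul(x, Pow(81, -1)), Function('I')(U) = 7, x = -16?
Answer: Rational(-230357, 1166319) ≈ -0.19751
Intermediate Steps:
N = -484 (N = Mul(-1, Pow(Add(15, 7), 2)) = Mul(-1, Pow(22, 2)) = Mul(-1, 484) = -484)
Function('c')(B) = Rational(-16, 81) (Function('c')(B) = Mul(-16, Pow(81, -1)) = Mul(-16, Rational(1, 81)) = Rational(-16, 81))
a = Rational(1, 43197) (a = Pow(Add(-484, Pow(-209, 2)), -1) = Pow(Add(-484, 43681), -1) = Pow(43197, -1) = Rational(1, 43197) ≈ 2.3150e-5)
Add(a, Function('c')(108)) = Add(Rational(1, 43197), Rational(-16, 81)) = Rational(-230357, 1166319)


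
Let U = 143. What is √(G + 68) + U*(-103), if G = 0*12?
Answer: -14729 + 2*√17 ≈ -14721.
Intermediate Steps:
G = 0
√(G + 68) + U*(-103) = √(0 + 68) + 143*(-103) = √68 - 14729 = 2*√17 - 14729 = -14729 + 2*√17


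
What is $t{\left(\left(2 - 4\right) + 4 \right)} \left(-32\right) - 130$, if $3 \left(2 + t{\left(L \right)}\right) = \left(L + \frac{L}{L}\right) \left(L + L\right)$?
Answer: $-194$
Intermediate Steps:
$t{\left(L \right)} = -2 + \frac{2 L \left(1 + L\right)}{3}$ ($t{\left(L \right)} = -2 + \frac{\left(L + \frac{L}{L}\right) \left(L + L\right)}{3} = -2 + \frac{\left(L + 1\right) 2 L}{3} = -2 + \frac{\left(1 + L\right) 2 L}{3} = -2 + \frac{2 L \left(1 + L\right)}{3}$)
$t{\left(\left(2 - 4\right) + 4 \right)} \left(-32\right) - 130 = \left(-2 + \frac{2 \left(\left(2 - 4\right) + 4\right)}{3} + \frac{2 \left(\left(2 - 4\right) + 4\right)^{2}}{3}\right) \left(-32\right) - 130 = \left(-2 + \frac{2 \left(-2 + 4\right)}{3} + \frac{2 \left(-2 + 4\right)^{2}}{3}\right) \left(-32\right) - 130 = \left(-2 + \frac{2}{3} \cdot 2 + \frac{2 \cdot 2^{2}}{3}\right) \left(-32\right) - 130 = \left(-2 + \frac{4}{3} + \frac{2}{3} \cdot 4\right) \left(-32\right) - 130 = \left(-2 + \frac{4}{3} + \frac{8}{3}\right) \left(-32\right) - 130 = 2 \left(-32\right) - 130 = -64 - 130 = -194$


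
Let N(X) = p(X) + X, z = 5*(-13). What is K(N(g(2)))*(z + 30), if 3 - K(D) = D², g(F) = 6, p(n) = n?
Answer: 4935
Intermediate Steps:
z = -65
N(X) = 2*X (N(X) = X + X = 2*X)
K(D) = 3 - D²
K(N(g(2)))*(z + 30) = (3 - (2*6)²)*(-65 + 30) = (3 - 1*12²)*(-35) = (3 - 1*144)*(-35) = (3 - 144)*(-35) = -141*(-35) = 4935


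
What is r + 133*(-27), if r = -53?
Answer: -3644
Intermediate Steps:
r + 133*(-27) = -53 + 133*(-27) = -53 - 3591 = -3644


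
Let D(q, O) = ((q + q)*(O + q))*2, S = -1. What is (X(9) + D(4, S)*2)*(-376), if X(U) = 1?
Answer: -36472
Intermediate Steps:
D(q, O) = 4*q*(O + q) (D(q, O) = ((2*q)*(O + q))*2 = (2*q*(O + q))*2 = 4*q*(O + q))
(X(9) + D(4, S)*2)*(-376) = (1 + (4*4*(-1 + 4))*2)*(-376) = (1 + (4*4*3)*2)*(-376) = (1 + 48*2)*(-376) = (1 + 96)*(-376) = 97*(-376) = -36472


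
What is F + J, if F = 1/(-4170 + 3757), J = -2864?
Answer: -1182833/413 ≈ -2864.0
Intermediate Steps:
F = -1/413 (F = 1/(-413) = -1/413 ≈ -0.0024213)
F + J = -1/413 - 2864 = -1182833/413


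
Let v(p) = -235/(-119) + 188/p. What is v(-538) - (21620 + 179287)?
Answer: -6431181948/32011 ≈ -2.0091e+5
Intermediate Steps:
v(p) = 235/119 + 188/p (v(p) = -235*(-1/119) + 188/p = 235/119 + 188/p)
v(-538) - (21620 + 179287) = (235/119 + 188/(-538)) - (21620 + 179287) = (235/119 + 188*(-1/538)) - 1*200907 = (235/119 - 94/269) - 200907 = 52029/32011 - 200907 = -6431181948/32011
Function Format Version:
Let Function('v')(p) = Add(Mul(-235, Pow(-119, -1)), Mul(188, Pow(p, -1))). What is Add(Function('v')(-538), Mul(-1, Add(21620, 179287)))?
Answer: Rational(-6431181948, 32011) ≈ -2.0091e+5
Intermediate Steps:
Function('v')(p) = Add(Rational(235, 119), Mul(188, Pow(p, -1))) (Function('v')(p) = Add(Mul(-235, Rational(-1, 119)), Mul(188, Pow(p, -1))) = Add(Rational(235, 119), Mul(188, Pow(p, -1))))
Add(Function('v')(-538), Mul(-1, Add(21620, 179287))) = Add(Add(Rational(235, 119), Mul(188, Pow(-538, -1))), Mul(-1, Add(21620, 179287))) = Add(Add(Rational(235, 119), Mul(188, Rational(-1, 538))), Mul(-1, 200907)) = Add(Add(Rational(235, 119), Rational(-94, 269)), -200907) = Add(Rational(52029, 32011), -200907) = Rational(-6431181948, 32011)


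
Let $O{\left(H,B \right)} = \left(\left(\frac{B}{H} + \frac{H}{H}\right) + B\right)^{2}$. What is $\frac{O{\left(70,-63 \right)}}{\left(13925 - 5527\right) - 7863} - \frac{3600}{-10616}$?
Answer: $\frac{549090607}{70994500} \approx 7.7343$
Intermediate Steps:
$O{\left(H,B \right)} = \left(1 + B + \frac{B}{H}\right)^{2}$ ($O{\left(H,B \right)} = \left(\left(\frac{B}{H} + 1\right) + B\right)^{2} = \left(\left(1 + \frac{B}{H}\right) + B\right)^{2} = \left(1 + B + \frac{B}{H}\right)^{2}$)
$\frac{O{\left(70,-63 \right)}}{\left(13925 - 5527\right) - 7863} - \frac{3600}{-10616} = \frac{\frac{1}{4900} \left(-63 + 70 - 4410\right)^{2}}{\left(13925 - 5527\right) - 7863} - \frac{3600}{-10616} = \frac{\frac{1}{4900} \left(-63 + 70 - 4410\right)^{2}}{8398 - 7863} - - \frac{450}{1327} = \frac{\frac{1}{4900} \left(-4403\right)^{2}}{535} + \frac{450}{1327} = \frac{1}{4900} \cdot 19386409 \cdot \frac{1}{535} + \frac{450}{1327} = \frac{395641}{100} \cdot \frac{1}{535} + \frac{450}{1327} = \frac{395641}{53500} + \frac{450}{1327} = \frac{549090607}{70994500}$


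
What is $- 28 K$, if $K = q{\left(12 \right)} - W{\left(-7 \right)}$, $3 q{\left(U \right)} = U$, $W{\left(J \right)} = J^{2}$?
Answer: $1260$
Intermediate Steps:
$q{\left(U \right)} = \frac{U}{3}$
$K = -45$ ($K = \frac{1}{3} \cdot 12 - \left(-7\right)^{2} = 4 - 49 = -45$)
$- 28 K = \left(-28\right) \left(-45\right) = 1260$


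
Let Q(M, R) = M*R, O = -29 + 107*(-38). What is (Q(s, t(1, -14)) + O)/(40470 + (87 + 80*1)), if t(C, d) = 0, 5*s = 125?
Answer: -4095/40637 ≈ -0.10077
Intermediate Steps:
s = 25 (s = (⅕)*125 = 25)
O = -4095 (O = -29 - 4066 = -4095)
(Q(s, t(1, -14)) + O)/(40470 + (87 + 80*1)) = (25*0 - 4095)/(40470 + (87 + 80*1)) = (0 - 4095)/(40470 + (87 + 80)) = -4095/(40470 + 167) = -4095/40637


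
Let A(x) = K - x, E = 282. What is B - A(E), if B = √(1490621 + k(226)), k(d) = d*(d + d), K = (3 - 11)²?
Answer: 218 + √1592773 ≈ 1480.1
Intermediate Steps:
K = 64 (K = (-8)² = 64)
k(d) = 2*d² (k(d) = d*(2*d) = 2*d²)
B = √1592773 (B = √(1490621 + 2*226²) = √(1490621 + 2*51076) = √(1490621 + 102152) = √1592773 ≈ 1262.1)
A(x) = 64 - x
B - A(E) = √1592773 - (64 - 1*282) = √1592773 - (64 - 282) = √1592773 - 1*(-218) = √1592773 + 218 = 218 + √1592773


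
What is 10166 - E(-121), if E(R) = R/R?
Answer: 10165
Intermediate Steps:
E(R) = 1
10166 - E(-121) = 10166 - 1*1 = 10166 - 1 = 10165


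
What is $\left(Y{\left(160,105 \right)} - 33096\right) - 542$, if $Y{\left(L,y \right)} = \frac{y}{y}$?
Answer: $-33637$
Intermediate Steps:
$Y{\left(L,y \right)} = 1$
$\left(Y{\left(160,105 \right)} - 33096\right) - 542 = \left(1 - 33096\right) - 542 = -33095 - 542 = -33637$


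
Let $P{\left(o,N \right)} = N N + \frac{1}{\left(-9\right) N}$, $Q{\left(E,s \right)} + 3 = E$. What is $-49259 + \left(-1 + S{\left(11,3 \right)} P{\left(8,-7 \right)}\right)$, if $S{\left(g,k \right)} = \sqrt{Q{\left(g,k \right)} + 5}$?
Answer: $-49260 + \frac{3088 \sqrt{13}}{63} \approx -49083.0$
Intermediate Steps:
$Q{\left(E,s \right)} = -3 + E$
$P{\left(o,N \right)} = N^{2} - \frac{1}{9 N}$
$S{\left(g,k \right)} = \sqrt{2 + g}$ ($S{\left(g,k \right)} = \sqrt{\left(-3 + g\right) + 5} = \sqrt{2 + g}$)
$-49259 + \left(-1 + S{\left(11,3 \right)} P{\left(8,-7 \right)}\right) = -49259 - \left(1 - \sqrt{2 + 11} \frac{- \frac{1}{9} + \left(-7\right)^{3}}{-7}\right) = -49259 - \left(1 - \sqrt{13} \left(- \frac{- \frac{1}{9} - 343}{7}\right)\right) = -49259 - \left(1 - \sqrt{13} \left(\left(- \frac{1}{7}\right) \left(- \frac{3088}{9}\right)\right)\right) = -49259 - \left(1 - \sqrt{13} \cdot \frac{3088}{63}\right) = -49259 - \left(1 - \frac{3088 \sqrt{13}}{63}\right) = -49260 + \frac{3088 \sqrt{13}}{63}$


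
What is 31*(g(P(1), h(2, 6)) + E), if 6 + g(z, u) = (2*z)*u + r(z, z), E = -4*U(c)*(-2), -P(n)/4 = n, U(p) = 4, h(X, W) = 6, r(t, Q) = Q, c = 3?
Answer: -806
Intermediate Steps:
P(n) = -4*n
E = 32 (E = -4*4*(-2) = -16*(-2) = 32)
g(z, u) = -6 + z + 2*u*z (g(z, u) = -6 + ((2*z)*u + z) = -6 + (2*u*z + z) = -6 + (z + 2*u*z) = -6 + z + 2*u*z)
31*(g(P(1), h(2, 6)) + E) = 31*((-6 - 4*1 + 2*6*(-4*1)) + 32) = 31*((-6 - 4 + 2*6*(-4)) + 32) = 31*((-6 - 4 - 48) + 32) = 31*(-58 + 32) = 31*(-26) = -806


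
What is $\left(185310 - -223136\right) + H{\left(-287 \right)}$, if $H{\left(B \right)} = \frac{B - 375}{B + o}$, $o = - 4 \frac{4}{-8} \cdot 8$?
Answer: $\frac{110689528}{271} \approx 4.0845 \cdot 10^{5}$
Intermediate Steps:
$o = 16$ ($o = - 4 \cdot 4 \left(- \frac{1}{8}\right) 8 = \left(-4\right) \left(- \frac{1}{2}\right) 8 = 2 \cdot 8 = 16$)
$H{\left(B \right)} = \frac{-375 + B}{16 + B}$ ($H{\left(B \right)} = \frac{B - 375}{B + 16} = \frac{-375 + B}{16 + B}$)
$\left(185310 - -223136\right) + H{\left(-287 \right)} = \left(185310 - -223136\right) + \frac{-375 - 287}{16 - 287} = \left(185310 + 223136\right) + \frac{1}{-271} \left(-662\right) = 408446 - - \frac{662}{271} = 408446 + \frac{662}{271} = \frac{110689528}{271}$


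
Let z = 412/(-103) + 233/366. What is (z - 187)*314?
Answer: -10938661/183 ≈ -59774.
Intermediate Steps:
z = -1231/366 (z = 412*(-1/103) + 233*(1/366) = -4 + 233/366 = -1231/366 ≈ -3.3634)
(z - 187)*314 = (-1231/366 - 187)*314 = -69673/366*314 = -10938661/183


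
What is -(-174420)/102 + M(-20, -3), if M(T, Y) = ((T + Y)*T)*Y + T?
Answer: 310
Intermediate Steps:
M(T, Y) = T + T*Y*(T + Y) (M(T, Y) = (T*(T + Y))*Y + T = T*Y*(T + Y) + T = T + T*Y*(T + Y))
-(-174420)/102 + M(-20, -3) = -(-174420)/102 - 20*(1 + (-3)² - 20*(-3)) = -(-174420)/102 - 20*(1 + 9 + 60) = -380*(-9/2) - 20*70 = 1710 - 1400 = 310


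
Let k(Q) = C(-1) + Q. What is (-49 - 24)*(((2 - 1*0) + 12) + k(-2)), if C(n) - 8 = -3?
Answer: -1241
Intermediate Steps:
C(n) = 5 (C(n) = 8 - 3 = 5)
k(Q) = 5 + Q
(-49 - 24)*(((2 - 1*0) + 12) + k(-2)) = (-49 - 24)*(((2 - 1*0) + 12) + (5 - 2)) = -73*(((2 + 0) + 12) + 3) = -73*((2 + 12) + 3) = -73*(14 + 3) = -73*17 = -1241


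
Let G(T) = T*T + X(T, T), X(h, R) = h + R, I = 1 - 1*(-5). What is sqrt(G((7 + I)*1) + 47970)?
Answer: 13*sqrt(285) ≈ 219.47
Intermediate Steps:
I = 6 (I = 1 + 5 = 6)
X(h, R) = R + h
G(T) = T**2 + 2*T (G(T) = T*T + (T + T) = T**2 + 2*T)
sqrt(G((7 + I)*1) + 47970) = sqrt(((7 + 6)*1)*(2 + (7 + 6)*1) + 47970) = sqrt((13*1)*(2 + 13*1) + 47970) = sqrt(13*(2 + 13) + 47970) = sqrt(13*15 + 47970) = sqrt(195 + 47970) = sqrt(48165) = 13*sqrt(285)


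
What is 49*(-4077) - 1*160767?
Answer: -360540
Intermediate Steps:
49*(-4077) - 1*160767 = -199773 - 160767 = -360540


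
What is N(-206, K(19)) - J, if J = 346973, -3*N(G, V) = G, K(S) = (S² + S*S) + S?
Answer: -1040713/3 ≈ -3.4690e+5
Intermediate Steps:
K(S) = S + 2*S² (K(S) = (S² + S²) + S = 2*S² + S = S + 2*S²)
N(G, V) = -G/3
N(-206, K(19)) - J = -⅓*(-206) - 1*346973 = 206/3 - 346973 = -1040713/3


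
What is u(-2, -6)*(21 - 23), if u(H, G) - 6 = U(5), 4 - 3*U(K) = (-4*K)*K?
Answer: -244/3 ≈ -81.333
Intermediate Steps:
U(K) = 4/3 + 4*K²/3 (U(K) = 4/3 - (-4*K)*K/3 = 4/3 - (-4)*K²/3 = 4/3 + 4*K²/3)
u(H, G) = 122/3 (u(H, G) = 6 + (4/3 + (4/3)*5²) = 6 + (4/3 + (4/3)*25) = 6 + (4/3 + 100/3) = 6 + 104/3 = 122/3)
u(-2, -6)*(21 - 23) = 122*(21 - 23)/3 = (122/3)*(-2) = -244/3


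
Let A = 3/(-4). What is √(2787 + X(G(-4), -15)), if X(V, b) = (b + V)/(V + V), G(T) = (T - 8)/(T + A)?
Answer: √178210/8 ≈ 52.769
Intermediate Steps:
A = -¾ (A = 3*(-¼) = -¾ ≈ -0.75000)
G(T) = (-8 + T)/(-¾ + T) (G(T) = (T - 8)/(T - ¾) = (-8 + T)/(-¾ + T))
X(V, b) = (V + b)/(2*V) (X(V, b) = (V + b)/((2*V)) = (V + b)*(1/(2*V)) = (V + b)/(2*V))
√(2787 + X(G(-4), -15)) = √(2787 + (4*(-8 - 4)/(-3 + 4*(-4)) - 15)/(2*((4*(-8 - 4)/(-3 + 4*(-4)))))) = √(2787 + (4*(-12)/(-3 - 16) - 15)/(2*((4*(-12)/(-3 - 16))))) = √(2787 + (4*(-12)/(-19) - 15)/(2*((4*(-12)/(-19))))) = √(2787 + (4*(-1/19)*(-12) - 15)/(2*((4*(-1/19)*(-12))))) = √(2787 + (48/19 - 15)/(2*(48/19))) = √(2787 + (½)*(19/48)*(-237/19)) = √(2787 - 79/32) = √(89105/32) = √178210/8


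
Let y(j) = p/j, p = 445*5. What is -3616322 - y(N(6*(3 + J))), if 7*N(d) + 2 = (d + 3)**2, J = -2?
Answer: -285705013/79 ≈ -3.6165e+6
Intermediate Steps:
p = 2225
N(d) = -2/7 + (3 + d)**2/7 (N(d) = -2/7 + (d + 3)**2/7 = -2/7 + (3 + d)**2/7)
y(j) = 2225/j
-3616322 - y(N(6*(3 + J))) = -3616322 - 2225/(-2/7 + (3 + 6*(3 - 2))**2/7) = -3616322 - 2225/(-2/7 + (3 + 6*1)**2/7) = -3616322 - 2225/(-2/7 + (3 + 6)**2/7) = -3616322 - 2225/(-2/7 + (1/7)*9**2) = -3616322 - 2225/(-2/7 + (1/7)*81) = -3616322 - 2225/(-2/7 + 81/7) = -3616322 - 2225/79/7 = -3616322 - 2225*7/79 = -3616322 - 1*15575/79 = -3616322 - 15575/79 = -285705013/79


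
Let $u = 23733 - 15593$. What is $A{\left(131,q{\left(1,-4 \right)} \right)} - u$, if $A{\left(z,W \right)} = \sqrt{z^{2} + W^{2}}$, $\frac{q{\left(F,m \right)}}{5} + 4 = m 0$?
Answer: $-8140 + \sqrt{17561} \approx -8007.5$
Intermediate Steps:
$q{\left(F,m \right)} = -20$ ($q{\left(F,m \right)} = -20 + 5 m 0 = -20 + 5 \cdot 0 = -20 + 0 = -20$)
$A{\left(z,W \right)} = \sqrt{W^{2} + z^{2}}$
$u = 8140$
$A{\left(131,q{\left(1,-4 \right)} \right)} - u = \sqrt{\left(-20\right)^{2} + 131^{2}} - 8140 = \sqrt{400 + 17161} - 8140 = \sqrt{17561} - 8140 = -8140 + \sqrt{17561}$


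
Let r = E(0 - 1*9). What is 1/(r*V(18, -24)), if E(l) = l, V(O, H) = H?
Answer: 1/216 ≈ 0.0046296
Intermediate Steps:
r = -9 (r = 0 - 1*9 = 0 - 9 = -9)
1/(r*V(18, -24)) = 1/(-9*(-24)) = 1/216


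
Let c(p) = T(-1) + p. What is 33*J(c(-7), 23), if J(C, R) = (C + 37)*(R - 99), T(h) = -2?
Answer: -70224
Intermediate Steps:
c(p) = -2 + p
J(C, R) = (-99 + R)*(37 + C) (J(C, R) = (37 + C)*(-99 + R) = (-99 + R)*(37 + C))
33*J(c(-7), 23) = 33*(-3663 - 99*(-2 - 7) + 37*23 + (-2 - 7)*23) = 33*(-3663 - 99*(-9) + 851 - 9*23) = 33*(-3663 + 891 + 851 - 207) = 33*(-2128) = -70224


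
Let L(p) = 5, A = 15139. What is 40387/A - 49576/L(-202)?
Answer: -750329129/75695 ≈ -9912.5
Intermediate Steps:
40387/A - 49576/L(-202) = 40387/15139 - 49576/5 = -750329129/75695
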